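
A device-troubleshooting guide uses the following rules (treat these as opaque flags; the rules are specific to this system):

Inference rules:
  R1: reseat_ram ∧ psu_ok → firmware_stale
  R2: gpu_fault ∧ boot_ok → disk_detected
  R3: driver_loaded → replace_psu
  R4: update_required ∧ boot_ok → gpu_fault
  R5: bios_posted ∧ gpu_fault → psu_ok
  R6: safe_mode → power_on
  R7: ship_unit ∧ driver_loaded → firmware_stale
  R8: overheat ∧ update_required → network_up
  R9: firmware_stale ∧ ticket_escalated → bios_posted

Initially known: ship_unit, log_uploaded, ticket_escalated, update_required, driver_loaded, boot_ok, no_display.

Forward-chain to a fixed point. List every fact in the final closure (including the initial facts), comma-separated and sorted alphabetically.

bios_posted, boot_ok, disk_detected, driver_loaded, firmware_stale, gpu_fault, log_uploaded, no_display, psu_ok, replace_psu, ship_unit, ticket_escalated, update_required

Round 1 — R3, R4, R7, derive replace_psu, gpu_fault, firmware_stale.
Round 2 — R2, R9, derive disk_detected, bios_posted.
Round 3 — R5, derive psu_ok.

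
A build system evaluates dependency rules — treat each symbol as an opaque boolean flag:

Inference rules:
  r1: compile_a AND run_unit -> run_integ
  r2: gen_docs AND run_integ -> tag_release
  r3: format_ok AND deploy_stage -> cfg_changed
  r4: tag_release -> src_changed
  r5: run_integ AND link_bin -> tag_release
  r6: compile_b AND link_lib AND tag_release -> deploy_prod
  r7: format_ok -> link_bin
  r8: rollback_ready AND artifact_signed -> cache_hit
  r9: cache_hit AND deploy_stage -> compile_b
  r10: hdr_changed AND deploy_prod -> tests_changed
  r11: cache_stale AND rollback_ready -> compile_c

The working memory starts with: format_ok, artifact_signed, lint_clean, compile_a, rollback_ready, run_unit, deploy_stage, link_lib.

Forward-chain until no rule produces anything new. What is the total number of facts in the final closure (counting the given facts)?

[1] r1 [compile_a AND run_unit -> run_integ]; r3 [format_ok AND deploy_stage -> cfg_changed]; r7 [format_ok -> link_bin]; r8 [rollback_ready AND artifact_signed -> cache_hit]. ⇒ new: run_integ, cfg_changed, link_bin, cache_hit.
[2] r5 [run_integ AND link_bin -> tag_release]; r9 [cache_hit AND deploy_stage -> compile_b]. ⇒ new: tag_release, compile_b.
[3] r4 [tag_release -> src_changed]; r6 [compile_b AND link_lib AND tag_release -> deploy_prod]. ⇒ new: src_changed, deploy_prod.
Closure: {artifact_signed, cache_hit, cfg_changed, compile_a, compile_b, deploy_prod, deploy_stage, format_ok, link_bin, link_lib, lint_clean, rollback_ready, run_integ, run_unit, src_changed, tag_release} — 16 facts.

16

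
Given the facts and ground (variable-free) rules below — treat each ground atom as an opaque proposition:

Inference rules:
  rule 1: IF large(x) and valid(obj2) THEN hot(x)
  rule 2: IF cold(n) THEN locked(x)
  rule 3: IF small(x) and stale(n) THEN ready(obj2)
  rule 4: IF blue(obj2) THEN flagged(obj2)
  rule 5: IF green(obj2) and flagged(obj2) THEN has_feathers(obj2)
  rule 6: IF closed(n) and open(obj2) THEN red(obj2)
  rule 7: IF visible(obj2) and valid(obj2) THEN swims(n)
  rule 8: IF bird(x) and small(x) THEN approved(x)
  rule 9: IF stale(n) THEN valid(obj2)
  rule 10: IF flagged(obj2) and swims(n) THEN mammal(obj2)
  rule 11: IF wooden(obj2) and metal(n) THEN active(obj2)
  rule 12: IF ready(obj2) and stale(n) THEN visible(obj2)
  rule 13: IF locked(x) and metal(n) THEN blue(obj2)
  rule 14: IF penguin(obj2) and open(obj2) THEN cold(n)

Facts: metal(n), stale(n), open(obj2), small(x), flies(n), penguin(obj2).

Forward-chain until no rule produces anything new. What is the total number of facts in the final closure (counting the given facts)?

15

Round 1 fires rule 3, rule 9, rule 14, giving ready(obj2), valid(obj2), cold(n).
Round 2 fires rule 2, rule 12, giving locked(x), visible(obj2).
Round 3 fires rule 7, rule 13, giving swims(n), blue(obj2).
Round 4 fires rule 4, giving flagged(obj2).
Round 5 fires rule 10, giving mammal(obj2).
Closure: {blue(obj2), cold(n), flagged(obj2), flies(n), locked(x), mammal(obj2), metal(n), open(obj2), penguin(obj2), ready(obj2), small(x), stale(n), swims(n), valid(obj2), visible(obj2)} — 15 facts.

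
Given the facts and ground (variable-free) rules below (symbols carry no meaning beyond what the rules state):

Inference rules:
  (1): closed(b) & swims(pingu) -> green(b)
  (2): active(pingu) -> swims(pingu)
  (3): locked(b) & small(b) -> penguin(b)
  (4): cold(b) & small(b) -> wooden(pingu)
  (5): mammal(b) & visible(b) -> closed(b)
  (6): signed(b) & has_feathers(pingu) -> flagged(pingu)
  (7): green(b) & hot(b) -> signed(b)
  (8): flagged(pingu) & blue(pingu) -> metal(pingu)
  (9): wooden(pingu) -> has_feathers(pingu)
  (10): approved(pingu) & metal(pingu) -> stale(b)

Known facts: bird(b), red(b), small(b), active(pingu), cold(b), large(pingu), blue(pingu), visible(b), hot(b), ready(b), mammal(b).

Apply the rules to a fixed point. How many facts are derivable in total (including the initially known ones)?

19

Round 1 — (2), (4), (5), derive swims(pingu), wooden(pingu), closed(b).
Round 2 — (1), (9), derive green(b), has_feathers(pingu).
Round 3 — (7), derive signed(b).
Round 4 — (6), derive flagged(pingu).
Round 5 — (8), derive metal(pingu).
Closure: {active(pingu), bird(b), blue(pingu), closed(b), cold(b), flagged(pingu), green(b), has_feathers(pingu), hot(b), large(pingu), mammal(b), metal(pingu), ready(b), red(b), signed(b), small(b), swims(pingu), visible(b), wooden(pingu)} — 19 facts.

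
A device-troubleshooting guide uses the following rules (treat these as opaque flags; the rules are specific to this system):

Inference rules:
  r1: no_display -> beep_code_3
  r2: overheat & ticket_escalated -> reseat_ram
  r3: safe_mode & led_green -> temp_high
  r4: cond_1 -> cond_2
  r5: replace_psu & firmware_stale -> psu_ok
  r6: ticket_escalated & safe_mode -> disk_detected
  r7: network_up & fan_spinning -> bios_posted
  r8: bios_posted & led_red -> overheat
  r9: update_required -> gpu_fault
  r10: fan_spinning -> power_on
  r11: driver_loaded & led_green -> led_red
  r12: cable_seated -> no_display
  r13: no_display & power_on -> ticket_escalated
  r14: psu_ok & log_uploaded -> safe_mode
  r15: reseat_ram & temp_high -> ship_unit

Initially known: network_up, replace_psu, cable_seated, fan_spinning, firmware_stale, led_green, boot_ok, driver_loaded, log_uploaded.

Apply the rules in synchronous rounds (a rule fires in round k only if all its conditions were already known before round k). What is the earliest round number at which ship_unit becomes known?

Round 1: r5 [replace_psu & firmware_stale -> psu_ok]; r7 [network_up & fan_spinning -> bios_posted]; r10 [fan_spinning -> power_on]; r11 [driver_loaded & led_green -> led_red]; r12 [cable_seated -> no_display]. Adds psu_ok, bios_posted, power_on, led_red, no_display.
Round 2: r1 [no_display -> beep_code_3]; r8 [bios_posted & led_red -> overheat]; r13 [no_display & power_on -> ticket_escalated]; r14 [psu_ok & log_uploaded -> safe_mode]. Adds beep_code_3, overheat, ticket_escalated, safe_mode.
Round 3: r2 [overheat & ticket_escalated -> reseat_ram]; r3 [safe_mode & led_green -> temp_high]; r6 [ticket_escalated & safe_mode -> disk_detected]. Adds reseat_ram, temp_high, disk_detected.
Round 4: r15 [reseat_ram & temp_high -> ship_unit]. Adds ship_unit.
ship_unit first appears in round 4.

4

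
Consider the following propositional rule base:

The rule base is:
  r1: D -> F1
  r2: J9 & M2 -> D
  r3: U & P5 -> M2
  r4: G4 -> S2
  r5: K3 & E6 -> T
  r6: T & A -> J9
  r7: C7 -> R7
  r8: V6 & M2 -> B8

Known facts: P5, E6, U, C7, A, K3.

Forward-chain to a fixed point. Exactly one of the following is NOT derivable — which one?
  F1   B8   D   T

Round 1: r3 [U & P5 -> M2]; r5 [K3 & E6 -> T]; r7 [C7 -> R7]. Adds M2, T, R7.
Round 2: r6 [T & A -> J9]. Adds J9.
Round 3: r2 [J9 & M2 -> D]. Adds D.
Round 4: r1 [D -> F1]. Adds F1.
Derived: D (round 3), F1 (round 4), T (round 1). B8 never appears in any round.

B8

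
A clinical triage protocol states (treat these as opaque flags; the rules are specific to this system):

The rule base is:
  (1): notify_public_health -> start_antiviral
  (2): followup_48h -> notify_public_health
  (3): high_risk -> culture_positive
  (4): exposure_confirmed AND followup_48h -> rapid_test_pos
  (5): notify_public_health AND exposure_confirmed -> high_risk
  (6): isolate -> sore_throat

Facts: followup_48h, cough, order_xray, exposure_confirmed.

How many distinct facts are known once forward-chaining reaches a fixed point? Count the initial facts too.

9

[1] (2) [followup_48h -> notify_public_health]; (4) [exposure_confirmed AND followup_48h -> rapid_test_pos]. ⇒ new: notify_public_health, rapid_test_pos.
[2] (1) [notify_public_health -> start_antiviral]; (5) [notify_public_health AND exposure_confirmed -> high_risk]. ⇒ new: start_antiviral, high_risk.
[3] (3) [high_risk -> culture_positive]. ⇒ new: culture_positive.
Closure: {cough, culture_positive, exposure_confirmed, followup_48h, high_risk, notify_public_health, order_xray, rapid_test_pos, start_antiviral} — 9 facts.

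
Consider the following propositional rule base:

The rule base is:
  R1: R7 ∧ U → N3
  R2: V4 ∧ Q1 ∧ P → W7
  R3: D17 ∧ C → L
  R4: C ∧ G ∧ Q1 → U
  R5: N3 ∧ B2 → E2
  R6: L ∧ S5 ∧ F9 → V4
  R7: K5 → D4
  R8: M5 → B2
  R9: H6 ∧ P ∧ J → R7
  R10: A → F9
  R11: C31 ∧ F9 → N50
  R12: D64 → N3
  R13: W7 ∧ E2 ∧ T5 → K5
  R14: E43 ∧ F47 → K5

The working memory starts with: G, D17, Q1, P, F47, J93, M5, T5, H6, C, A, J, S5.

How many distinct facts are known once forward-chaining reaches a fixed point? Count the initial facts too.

Round 1: R3 [D17 ∧ C → L]; R4 [C ∧ G ∧ Q1 → U]; R8 [M5 → B2]; R9 [H6 ∧ P ∧ J → R7]; R10 [A → F9]. Adds L, U, B2, R7, F9.
Round 2: R1 [R7 ∧ U → N3]; R6 [L ∧ S5 ∧ F9 → V4]. Adds N3, V4.
Round 3: R2 [V4 ∧ Q1 ∧ P → W7]; R5 [N3 ∧ B2 → E2]. Adds W7, E2.
Round 4: R13 [W7 ∧ E2 ∧ T5 → K5]. Adds K5.
Round 5: R7 [K5 → D4]. Adds D4.
Closure: {A, B2, C, D17, D4, E2, F47, F9, G, H6, J, J93, K5, L, M5, N3, P, Q1, R7, S5, T5, U, V4, W7} — 24 facts.

24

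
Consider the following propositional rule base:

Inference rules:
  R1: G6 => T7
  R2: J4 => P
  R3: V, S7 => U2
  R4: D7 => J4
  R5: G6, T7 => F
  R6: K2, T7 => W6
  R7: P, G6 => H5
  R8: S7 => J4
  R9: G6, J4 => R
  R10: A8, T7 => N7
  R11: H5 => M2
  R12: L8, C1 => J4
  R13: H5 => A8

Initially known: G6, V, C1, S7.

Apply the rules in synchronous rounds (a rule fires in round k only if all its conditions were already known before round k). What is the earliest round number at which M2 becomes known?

4

Round 1 — R1, R3, R8, derive T7, U2, J4.
Round 2 — R2, R5, R9, derive P, F, R.
Round 3 — R7, derive H5.
Round 4 — R11, R13, derive M2, A8.
M2 first appears in round 4.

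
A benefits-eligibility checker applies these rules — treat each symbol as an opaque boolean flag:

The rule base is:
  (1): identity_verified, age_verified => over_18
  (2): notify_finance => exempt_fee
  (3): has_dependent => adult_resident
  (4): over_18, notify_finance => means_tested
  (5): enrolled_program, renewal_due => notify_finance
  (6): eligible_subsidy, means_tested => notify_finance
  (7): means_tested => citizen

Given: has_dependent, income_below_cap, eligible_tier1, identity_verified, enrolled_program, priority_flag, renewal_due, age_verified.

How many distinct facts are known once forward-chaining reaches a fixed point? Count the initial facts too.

Round 1 — (1), (3), (5), derive over_18, adult_resident, notify_finance.
Round 2 — (2), (4), derive exempt_fee, means_tested.
Round 3 — (7), derive citizen.
Closure: {adult_resident, age_verified, citizen, eligible_tier1, enrolled_program, exempt_fee, has_dependent, identity_verified, income_below_cap, means_tested, notify_finance, over_18, priority_flag, renewal_due} — 14 facts.

14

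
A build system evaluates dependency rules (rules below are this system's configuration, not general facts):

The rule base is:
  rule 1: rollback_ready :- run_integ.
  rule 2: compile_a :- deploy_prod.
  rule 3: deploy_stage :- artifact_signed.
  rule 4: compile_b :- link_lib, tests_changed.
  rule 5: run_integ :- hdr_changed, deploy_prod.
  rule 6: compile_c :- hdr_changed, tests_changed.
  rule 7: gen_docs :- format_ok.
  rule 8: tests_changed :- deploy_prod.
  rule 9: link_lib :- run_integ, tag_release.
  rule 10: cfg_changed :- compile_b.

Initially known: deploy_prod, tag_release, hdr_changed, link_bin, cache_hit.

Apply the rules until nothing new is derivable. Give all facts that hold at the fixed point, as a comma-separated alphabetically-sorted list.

cache_hit, cfg_changed, compile_a, compile_b, compile_c, deploy_prod, hdr_changed, link_bin, link_lib, rollback_ready, run_integ, tag_release, tests_changed

Round 1 — rule 2, rule 5, rule 8, derive compile_a, run_integ, tests_changed.
Round 2 — rule 1, rule 6, rule 9, derive rollback_ready, compile_c, link_lib.
Round 3 — rule 4, derive compile_b.
Round 4 — rule 10, derive cfg_changed.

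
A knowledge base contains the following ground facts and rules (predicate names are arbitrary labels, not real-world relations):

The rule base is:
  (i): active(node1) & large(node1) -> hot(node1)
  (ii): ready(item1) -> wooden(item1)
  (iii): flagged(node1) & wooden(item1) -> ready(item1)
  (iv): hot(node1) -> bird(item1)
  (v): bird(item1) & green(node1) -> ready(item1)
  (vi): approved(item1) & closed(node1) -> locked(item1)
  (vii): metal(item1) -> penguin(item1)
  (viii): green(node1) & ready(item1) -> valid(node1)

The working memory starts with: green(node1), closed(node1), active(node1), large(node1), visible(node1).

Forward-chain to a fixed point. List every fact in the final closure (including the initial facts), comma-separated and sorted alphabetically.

[1] (i) [active(node1) & large(node1) -> hot(node1)]. ⇒ new: hot(node1).
[2] (iv) [hot(node1) -> bird(item1)]. ⇒ new: bird(item1).
[3] (v) [bird(item1) & green(node1) -> ready(item1)]. ⇒ new: ready(item1).
[4] (ii) [ready(item1) -> wooden(item1)]; (viii) [green(node1) & ready(item1) -> valid(node1)]. ⇒ new: wooden(item1), valid(node1).

active(node1), bird(item1), closed(node1), green(node1), hot(node1), large(node1), ready(item1), valid(node1), visible(node1), wooden(item1)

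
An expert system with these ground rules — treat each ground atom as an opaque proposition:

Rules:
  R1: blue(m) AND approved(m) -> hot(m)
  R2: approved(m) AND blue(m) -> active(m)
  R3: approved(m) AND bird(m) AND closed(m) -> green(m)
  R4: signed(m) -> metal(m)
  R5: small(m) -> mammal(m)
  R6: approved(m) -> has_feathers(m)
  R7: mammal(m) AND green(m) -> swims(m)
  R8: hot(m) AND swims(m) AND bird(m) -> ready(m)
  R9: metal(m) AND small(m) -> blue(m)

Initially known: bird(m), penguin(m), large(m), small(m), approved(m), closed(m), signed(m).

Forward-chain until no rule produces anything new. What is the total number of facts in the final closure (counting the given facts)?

16

Round 1 fires R3, R4, R5, R6, giving green(m), metal(m), mammal(m), has_feathers(m).
Round 2 fires R7, R9, giving swims(m), blue(m).
Round 3 fires R1, R2, giving hot(m), active(m).
Round 4 fires R8, giving ready(m).
Closure: {active(m), approved(m), bird(m), blue(m), closed(m), green(m), has_feathers(m), hot(m), large(m), mammal(m), metal(m), penguin(m), ready(m), signed(m), small(m), swims(m)} — 16 facts.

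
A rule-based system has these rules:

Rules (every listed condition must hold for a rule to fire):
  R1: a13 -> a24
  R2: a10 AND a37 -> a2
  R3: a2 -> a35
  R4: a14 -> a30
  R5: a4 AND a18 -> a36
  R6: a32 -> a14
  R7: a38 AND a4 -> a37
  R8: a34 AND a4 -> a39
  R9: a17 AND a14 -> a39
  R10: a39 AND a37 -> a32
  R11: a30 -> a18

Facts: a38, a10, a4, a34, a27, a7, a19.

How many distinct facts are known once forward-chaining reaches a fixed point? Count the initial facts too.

16

Round 1: R7 [a38 AND a4 -> a37]; R8 [a34 AND a4 -> a39]. Adds a37, a39.
Round 2: R2 [a10 AND a37 -> a2]; R10 [a39 AND a37 -> a32]. Adds a2, a32.
Round 3: R3 [a2 -> a35]; R6 [a32 -> a14]. Adds a35, a14.
Round 4: R4 [a14 -> a30]. Adds a30.
Round 5: R11 [a30 -> a18]. Adds a18.
Round 6: R5 [a4 AND a18 -> a36]. Adds a36.
Closure: {a10, a14, a18, a19, a2, a27, a30, a32, a34, a35, a36, a37, a38, a39, a4, a7} — 16 facts.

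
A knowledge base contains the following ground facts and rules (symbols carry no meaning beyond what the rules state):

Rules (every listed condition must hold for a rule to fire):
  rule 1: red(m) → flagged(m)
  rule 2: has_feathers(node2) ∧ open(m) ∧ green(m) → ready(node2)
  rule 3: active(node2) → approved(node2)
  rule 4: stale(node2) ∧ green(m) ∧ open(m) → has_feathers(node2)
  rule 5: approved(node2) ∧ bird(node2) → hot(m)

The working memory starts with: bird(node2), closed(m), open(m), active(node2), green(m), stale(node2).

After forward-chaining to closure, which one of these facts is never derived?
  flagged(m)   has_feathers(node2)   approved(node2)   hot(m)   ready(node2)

flagged(m)

Round 1: rule 3 [active(node2) → approved(node2)]; rule 4 [stale(node2) ∧ green(m) ∧ open(m) → has_feathers(node2)]. New: approved(node2), has_feathers(node2).
Round 2: rule 2 [has_feathers(node2) ∧ open(m) ∧ green(m) → ready(node2)]; rule 5 [approved(node2) ∧ bird(node2) → hot(m)]. New: ready(node2), hot(m).
Derived: has_feathers(node2) (round 1), hot(m) (round 2), approved(node2) (round 1), ready(node2) (round 2). flagged(m) never appears in any round.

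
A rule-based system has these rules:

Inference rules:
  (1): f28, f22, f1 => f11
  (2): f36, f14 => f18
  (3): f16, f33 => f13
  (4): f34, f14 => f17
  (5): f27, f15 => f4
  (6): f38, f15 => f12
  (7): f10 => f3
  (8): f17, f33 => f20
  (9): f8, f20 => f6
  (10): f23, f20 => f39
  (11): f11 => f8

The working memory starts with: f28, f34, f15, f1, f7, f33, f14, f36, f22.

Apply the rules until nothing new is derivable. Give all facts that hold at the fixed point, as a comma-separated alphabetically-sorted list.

Round 1: (1) [f28, f22, f1 => f11]; (2) [f36, f14 => f18]; (4) [f34, f14 => f17]. New: f11, f18, f17.
Round 2: (8) [f17, f33 => f20]; (11) [f11 => f8]. New: f20, f8.
Round 3: (9) [f8, f20 => f6]. New: f6.

f1, f11, f14, f15, f17, f18, f20, f22, f28, f33, f34, f36, f6, f7, f8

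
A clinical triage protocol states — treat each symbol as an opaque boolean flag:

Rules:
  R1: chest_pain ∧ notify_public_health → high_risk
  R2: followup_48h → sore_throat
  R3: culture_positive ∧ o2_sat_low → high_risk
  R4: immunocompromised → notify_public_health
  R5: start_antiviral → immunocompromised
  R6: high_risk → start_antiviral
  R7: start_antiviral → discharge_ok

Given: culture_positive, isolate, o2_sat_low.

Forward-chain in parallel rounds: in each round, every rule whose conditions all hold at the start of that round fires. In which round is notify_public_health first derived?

Round 1: R3 [culture_positive ∧ o2_sat_low → high_risk]. New: high_risk.
Round 2: R6 [high_risk → start_antiviral]. New: start_antiviral.
Round 3: R5 [start_antiviral → immunocompromised]; R7 [start_antiviral → discharge_ok]. New: immunocompromised, discharge_ok.
Round 4: R4 [immunocompromised → notify_public_health]. New: notify_public_health.
notify_public_health first appears in round 4.

4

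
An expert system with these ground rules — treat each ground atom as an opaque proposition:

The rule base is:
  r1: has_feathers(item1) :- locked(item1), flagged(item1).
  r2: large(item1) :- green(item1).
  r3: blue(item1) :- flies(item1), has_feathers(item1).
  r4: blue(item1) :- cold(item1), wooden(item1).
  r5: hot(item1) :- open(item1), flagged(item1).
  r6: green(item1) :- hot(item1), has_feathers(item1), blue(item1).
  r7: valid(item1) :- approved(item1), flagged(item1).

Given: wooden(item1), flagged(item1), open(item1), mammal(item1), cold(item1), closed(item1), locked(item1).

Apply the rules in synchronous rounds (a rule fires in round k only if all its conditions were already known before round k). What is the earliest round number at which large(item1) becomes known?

[1] r1 [has_feathers(item1) :- locked(item1), flagged(item1).]; r4 [blue(item1) :- cold(item1), wooden(item1).]; r5 [hot(item1) :- open(item1), flagged(item1).]. ⇒ new: has_feathers(item1), blue(item1), hot(item1).
[2] r6 [green(item1) :- hot(item1), has_feathers(item1), blue(item1).]. ⇒ new: green(item1).
[3] r2 [large(item1) :- green(item1).]. ⇒ new: large(item1).
large(item1) first appears in round 3.

3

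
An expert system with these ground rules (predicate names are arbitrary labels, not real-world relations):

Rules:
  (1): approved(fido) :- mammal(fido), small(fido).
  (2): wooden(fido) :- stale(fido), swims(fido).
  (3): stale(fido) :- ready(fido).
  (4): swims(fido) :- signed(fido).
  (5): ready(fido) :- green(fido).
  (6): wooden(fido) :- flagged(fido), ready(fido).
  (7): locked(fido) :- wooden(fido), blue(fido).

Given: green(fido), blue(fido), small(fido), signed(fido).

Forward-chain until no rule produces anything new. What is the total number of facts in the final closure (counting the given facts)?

Round 1 — (4), (5), derive swims(fido), ready(fido).
Round 2 — (3), derive stale(fido).
Round 3 — (2), derive wooden(fido).
Round 4 — (7), derive locked(fido).
Closure: {blue(fido), green(fido), locked(fido), ready(fido), signed(fido), small(fido), stale(fido), swims(fido), wooden(fido)} — 9 facts.

9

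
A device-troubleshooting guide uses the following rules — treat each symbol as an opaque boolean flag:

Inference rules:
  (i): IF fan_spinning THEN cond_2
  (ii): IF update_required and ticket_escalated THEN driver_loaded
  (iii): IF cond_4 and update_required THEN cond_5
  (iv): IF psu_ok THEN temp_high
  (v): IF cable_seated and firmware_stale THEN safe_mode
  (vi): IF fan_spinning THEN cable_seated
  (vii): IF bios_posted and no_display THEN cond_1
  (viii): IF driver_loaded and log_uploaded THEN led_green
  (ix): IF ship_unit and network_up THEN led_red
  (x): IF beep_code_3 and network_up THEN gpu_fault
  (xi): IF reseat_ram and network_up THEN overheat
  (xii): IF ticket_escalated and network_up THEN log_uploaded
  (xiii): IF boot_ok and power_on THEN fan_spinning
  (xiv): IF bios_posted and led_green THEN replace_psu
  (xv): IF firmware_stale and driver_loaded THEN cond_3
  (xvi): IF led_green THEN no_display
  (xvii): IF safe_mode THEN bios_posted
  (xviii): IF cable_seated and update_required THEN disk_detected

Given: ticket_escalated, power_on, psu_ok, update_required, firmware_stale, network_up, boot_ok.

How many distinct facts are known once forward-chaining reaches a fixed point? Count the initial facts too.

Round 1 — (ii), (iv), (xii), (xiii), derive driver_loaded, temp_high, log_uploaded, fan_spinning.
Round 2 — (i), (vi), (viii), (xv), derive cond_2, cable_seated, led_green, cond_3.
Round 3 — (v), (xvi), (xviii), derive safe_mode, no_display, disk_detected.
Round 4 — (xvii), derive bios_posted.
Round 5 — (vii), (xiv), derive cond_1, replace_psu.
Closure: {bios_posted, boot_ok, cable_seated, cond_1, cond_2, cond_3, disk_detected, driver_loaded, fan_spinning, firmware_stale, led_green, log_uploaded, network_up, no_display, power_on, psu_ok, replace_psu, safe_mode, temp_high, ticket_escalated, update_required} — 21 facts.

21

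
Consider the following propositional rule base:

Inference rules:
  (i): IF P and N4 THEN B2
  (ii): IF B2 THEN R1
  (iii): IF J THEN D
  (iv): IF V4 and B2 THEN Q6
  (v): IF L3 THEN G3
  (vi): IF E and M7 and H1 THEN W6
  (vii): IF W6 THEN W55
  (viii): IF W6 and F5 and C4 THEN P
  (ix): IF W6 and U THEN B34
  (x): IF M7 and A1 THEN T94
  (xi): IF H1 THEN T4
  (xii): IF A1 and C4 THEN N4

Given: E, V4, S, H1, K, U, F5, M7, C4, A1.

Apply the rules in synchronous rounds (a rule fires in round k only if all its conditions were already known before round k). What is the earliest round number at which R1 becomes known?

Round 1 fires (vi), (x), (xi), (xii), giving W6, T94, T4, N4.
Round 2 fires (vii), (viii), (ix), giving W55, P, B34.
Round 3 fires (i), giving B2.
Round 4 fires (ii), (iv), giving R1, Q6.
R1 first appears in round 4.

4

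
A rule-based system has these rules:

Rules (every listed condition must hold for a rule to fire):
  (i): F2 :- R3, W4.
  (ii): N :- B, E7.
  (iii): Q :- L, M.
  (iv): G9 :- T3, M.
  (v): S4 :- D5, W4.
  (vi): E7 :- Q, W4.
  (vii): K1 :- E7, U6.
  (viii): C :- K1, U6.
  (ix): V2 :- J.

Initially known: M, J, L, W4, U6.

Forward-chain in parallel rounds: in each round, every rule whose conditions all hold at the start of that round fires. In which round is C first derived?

Round 1 fires (iii), (ix), giving Q, V2.
Round 2 fires (vi), giving E7.
Round 3 fires (vii), giving K1.
Round 4 fires (viii), giving C.
C first appears in round 4.

4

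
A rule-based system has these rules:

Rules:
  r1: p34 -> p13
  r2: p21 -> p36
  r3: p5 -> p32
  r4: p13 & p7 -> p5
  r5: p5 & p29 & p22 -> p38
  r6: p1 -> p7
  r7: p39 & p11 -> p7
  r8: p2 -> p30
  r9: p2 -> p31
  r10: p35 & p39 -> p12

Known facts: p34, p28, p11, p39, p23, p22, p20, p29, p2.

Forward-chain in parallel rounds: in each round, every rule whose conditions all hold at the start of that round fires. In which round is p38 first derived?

3

[1] r1 [p34 -> p13]; r7 [p39 & p11 -> p7]; r8 [p2 -> p30]; r9 [p2 -> p31]. ⇒ new: p13, p7, p30, p31.
[2] r4 [p13 & p7 -> p5]. ⇒ new: p5.
[3] r3 [p5 -> p32]; r5 [p5 & p29 & p22 -> p38]. ⇒ new: p32, p38.
p38 first appears in round 3.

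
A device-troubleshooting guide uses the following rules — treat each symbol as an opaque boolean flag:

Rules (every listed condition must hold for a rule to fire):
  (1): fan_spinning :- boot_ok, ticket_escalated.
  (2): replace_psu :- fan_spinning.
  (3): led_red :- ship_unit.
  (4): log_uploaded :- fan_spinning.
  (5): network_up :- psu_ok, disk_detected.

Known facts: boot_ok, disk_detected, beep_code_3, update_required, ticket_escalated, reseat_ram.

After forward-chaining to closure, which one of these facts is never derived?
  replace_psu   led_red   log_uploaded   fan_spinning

led_red

Round 1: (1) [fan_spinning :- boot_ok, ticket_escalated.]. New: fan_spinning.
Round 2: (2) [replace_psu :- fan_spinning.]; (4) [log_uploaded :- fan_spinning.]. New: replace_psu, log_uploaded.
Derived: replace_psu (round 2), log_uploaded (round 2), fan_spinning (round 1). led_red never appears in any round.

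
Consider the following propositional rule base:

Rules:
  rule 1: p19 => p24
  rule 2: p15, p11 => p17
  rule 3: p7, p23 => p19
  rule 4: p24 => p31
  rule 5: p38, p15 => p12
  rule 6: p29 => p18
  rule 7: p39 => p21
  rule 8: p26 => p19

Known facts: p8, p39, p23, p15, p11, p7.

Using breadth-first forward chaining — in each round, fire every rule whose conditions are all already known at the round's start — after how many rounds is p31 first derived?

3

Round 1: rule 2 [p15, p11 => p17]; rule 3 [p7, p23 => p19]; rule 7 [p39 => p21]. Adds p17, p19, p21.
Round 2: rule 1 [p19 => p24]. Adds p24.
Round 3: rule 4 [p24 => p31]. Adds p31.
p31 first appears in round 3.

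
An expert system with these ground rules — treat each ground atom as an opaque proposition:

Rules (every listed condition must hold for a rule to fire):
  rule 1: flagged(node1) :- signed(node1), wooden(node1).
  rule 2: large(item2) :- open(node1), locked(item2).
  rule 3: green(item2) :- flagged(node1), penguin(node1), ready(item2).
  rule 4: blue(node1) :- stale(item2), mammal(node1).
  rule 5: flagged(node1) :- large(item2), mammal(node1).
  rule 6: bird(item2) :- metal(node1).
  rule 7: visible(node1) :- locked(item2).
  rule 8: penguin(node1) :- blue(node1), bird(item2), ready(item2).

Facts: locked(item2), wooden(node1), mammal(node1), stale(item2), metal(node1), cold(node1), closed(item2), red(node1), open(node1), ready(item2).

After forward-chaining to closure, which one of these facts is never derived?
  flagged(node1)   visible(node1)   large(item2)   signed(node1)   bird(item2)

Round 1: rule 2 [large(item2) :- open(node1), locked(item2).]; rule 4 [blue(node1) :- stale(item2), mammal(node1).]; rule 6 [bird(item2) :- metal(node1).]; rule 7 [visible(node1) :- locked(item2).]. Adds large(item2), blue(node1), bird(item2), visible(node1).
Round 2: rule 5 [flagged(node1) :- large(item2), mammal(node1).]; rule 8 [penguin(node1) :- blue(node1), bird(item2), ready(item2).]. Adds flagged(node1), penguin(node1).
Round 3: rule 3 [green(item2) :- flagged(node1), penguin(node1), ready(item2).]. Adds green(item2).
Derived: large(item2) (round 1), visible(node1) (round 1), bird(item2) (round 1), flagged(node1) (round 2). signed(node1) never appears in any round.

signed(node1)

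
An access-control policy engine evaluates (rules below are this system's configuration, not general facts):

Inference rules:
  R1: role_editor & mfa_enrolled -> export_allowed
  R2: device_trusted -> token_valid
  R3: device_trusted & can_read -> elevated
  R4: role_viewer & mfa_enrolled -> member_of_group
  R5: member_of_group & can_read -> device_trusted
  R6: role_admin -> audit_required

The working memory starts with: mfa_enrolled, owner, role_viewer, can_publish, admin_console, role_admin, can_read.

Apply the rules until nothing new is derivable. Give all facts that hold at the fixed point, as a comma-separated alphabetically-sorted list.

Round 1: R4 [role_viewer & mfa_enrolled -> member_of_group]; R6 [role_admin -> audit_required]. New: member_of_group, audit_required.
Round 2: R5 [member_of_group & can_read -> device_trusted]. New: device_trusted.
Round 3: R2 [device_trusted -> token_valid]; R3 [device_trusted & can_read -> elevated]. New: token_valid, elevated.

admin_console, audit_required, can_publish, can_read, device_trusted, elevated, member_of_group, mfa_enrolled, owner, role_admin, role_viewer, token_valid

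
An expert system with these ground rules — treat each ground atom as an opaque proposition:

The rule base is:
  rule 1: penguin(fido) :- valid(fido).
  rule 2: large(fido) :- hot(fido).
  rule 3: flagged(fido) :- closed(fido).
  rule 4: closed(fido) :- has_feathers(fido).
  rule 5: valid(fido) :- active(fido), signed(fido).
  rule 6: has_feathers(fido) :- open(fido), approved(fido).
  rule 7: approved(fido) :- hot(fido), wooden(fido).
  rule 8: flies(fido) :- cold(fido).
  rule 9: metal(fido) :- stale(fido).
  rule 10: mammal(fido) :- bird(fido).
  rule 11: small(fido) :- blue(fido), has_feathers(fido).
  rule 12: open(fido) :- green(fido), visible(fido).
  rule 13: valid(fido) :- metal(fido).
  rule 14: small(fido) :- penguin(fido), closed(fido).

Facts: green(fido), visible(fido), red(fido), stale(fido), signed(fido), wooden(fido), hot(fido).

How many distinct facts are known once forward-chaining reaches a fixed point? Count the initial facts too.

17

[1] rule 2 [large(fido) :- hot(fido).]; rule 7 [approved(fido) :- hot(fido), wooden(fido).]; rule 9 [metal(fido) :- stale(fido).]; rule 12 [open(fido) :- green(fido), visible(fido).]. ⇒ new: large(fido), approved(fido), metal(fido), open(fido).
[2] rule 6 [has_feathers(fido) :- open(fido), approved(fido).]; rule 13 [valid(fido) :- metal(fido).]. ⇒ new: has_feathers(fido), valid(fido).
[3] rule 1 [penguin(fido) :- valid(fido).]; rule 4 [closed(fido) :- has_feathers(fido).]. ⇒ new: penguin(fido), closed(fido).
[4] rule 3 [flagged(fido) :- closed(fido).]; rule 14 [small(fido) :- penguin(fido), closed(fido).]. ⇒ new: flagged(fido), small(fido).
Closure: {approved(fido), closed(fido), flagged(fido), green(fido), has_feathers(fido), hot(fido), large(fido), metal(fido), open(fido), penguin(fido), red(fido), signed(fido), small(fido), stale(fido), valid(fido), visible(fido), wooden(fido)} — 17 facts.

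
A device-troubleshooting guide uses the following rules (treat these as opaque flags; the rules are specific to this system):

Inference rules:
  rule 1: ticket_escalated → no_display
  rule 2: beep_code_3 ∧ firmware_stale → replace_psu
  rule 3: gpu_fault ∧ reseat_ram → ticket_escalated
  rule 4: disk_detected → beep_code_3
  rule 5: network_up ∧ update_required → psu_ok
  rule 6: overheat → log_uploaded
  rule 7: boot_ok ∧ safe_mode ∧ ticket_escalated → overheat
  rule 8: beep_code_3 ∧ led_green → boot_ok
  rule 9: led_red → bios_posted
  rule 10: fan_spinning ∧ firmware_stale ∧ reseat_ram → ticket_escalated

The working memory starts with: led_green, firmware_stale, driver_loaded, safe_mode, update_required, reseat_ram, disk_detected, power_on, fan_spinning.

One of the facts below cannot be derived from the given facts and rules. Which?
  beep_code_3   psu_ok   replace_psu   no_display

psu_ok

Round 1: rule 4 [disk_detected → beep_code_3]; rule 10 [fan_spinning ∧ firmware_stale ∧ reseat_ram → ticket_escalated]. Adds beep_code_3, ticket_escalated.
Round 2: rule 1 [ticket_escalated → no_display]; rule 2 [beep_code_3 ∧ firmware_stale → replace_psu]; rule 8 [beep_code_3 ∧ led_green → boot_ok]. Adds no_display, replace_psu, boot_ok.
Round 3: rule 7 [boot_ok ∧ safe_mode ∧ ticket_escalated → overheat]. Adds overheat.
Round 4: rule 6 [overheat → log_uploaded]. Adds log_uploaded.
Derived: beep_code_3 (round 1), replace_psu (round 2), no_display (round 2). psu_ok never appears in any round.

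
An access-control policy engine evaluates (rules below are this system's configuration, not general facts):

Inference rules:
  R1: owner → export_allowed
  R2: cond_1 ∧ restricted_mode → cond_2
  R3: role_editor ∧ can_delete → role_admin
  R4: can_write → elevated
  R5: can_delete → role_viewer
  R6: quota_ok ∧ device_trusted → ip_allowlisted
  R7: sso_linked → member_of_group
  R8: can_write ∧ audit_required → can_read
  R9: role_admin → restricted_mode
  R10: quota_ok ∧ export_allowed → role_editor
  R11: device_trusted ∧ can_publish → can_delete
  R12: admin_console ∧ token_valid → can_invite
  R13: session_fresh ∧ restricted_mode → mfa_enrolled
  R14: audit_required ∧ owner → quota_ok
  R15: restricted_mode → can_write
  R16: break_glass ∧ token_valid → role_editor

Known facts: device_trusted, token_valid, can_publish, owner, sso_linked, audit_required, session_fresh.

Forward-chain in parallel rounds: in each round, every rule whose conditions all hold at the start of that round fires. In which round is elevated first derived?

6

Round 1 fires R1, R7, R11, R14, giving export_allowed, member_of_group, can_delete, quota_ok.
Round 2 fires R5, R6, R10, giving role_viewer, ip_allowlisted, role_editor.
Round 3 fires R3, giving role_admin.
Round 4 fires R9, giving restricted_mode.
Round 5 fires R13, R15, giving mfa_enrolled, can_write.
Round 6 fires R4, R8, giving elevated, can_read.
elevated first appears in round 6.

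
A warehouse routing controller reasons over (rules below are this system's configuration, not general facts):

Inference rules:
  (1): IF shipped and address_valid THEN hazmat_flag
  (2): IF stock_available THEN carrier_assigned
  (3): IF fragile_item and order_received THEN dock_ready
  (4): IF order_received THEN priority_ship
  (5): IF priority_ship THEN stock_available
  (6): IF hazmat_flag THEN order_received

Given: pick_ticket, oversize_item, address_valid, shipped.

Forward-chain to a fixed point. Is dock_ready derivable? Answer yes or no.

Round 1 fires (1), giving hazmat_flag.
Round 2 fires (6), giving order_received.
Round 3 fires (4), giving priority_ship.
Round 4 fires (5), giving stock_available.
Round 5 fires (2), giving carrier_assigned.
Fixed point reached. dock_ready is concluded only by (3); (3) needs fragile_item (never derived).

no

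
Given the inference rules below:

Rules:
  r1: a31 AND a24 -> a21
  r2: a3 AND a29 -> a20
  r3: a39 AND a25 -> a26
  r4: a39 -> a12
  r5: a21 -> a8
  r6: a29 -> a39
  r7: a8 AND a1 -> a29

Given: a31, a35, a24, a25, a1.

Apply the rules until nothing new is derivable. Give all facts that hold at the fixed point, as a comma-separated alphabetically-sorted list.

a1, a12, a21, a24, a25, a26, a29, a31, a35, a39, a8

Round 1: r1 [a31 AND a24 -> a21]. Adds a21.
Round 2: r5 [a21 -> a8]. Adds a8.
Round 3: r7 [a8 AND a1 -> a29]. Adds a29.
Round 4: r6 [a29 -> a39]. Adds a39.
Round 5: r3 [a39 AND a25 -> a26]; r4 [a39 -> a12]. Adds a26, a12.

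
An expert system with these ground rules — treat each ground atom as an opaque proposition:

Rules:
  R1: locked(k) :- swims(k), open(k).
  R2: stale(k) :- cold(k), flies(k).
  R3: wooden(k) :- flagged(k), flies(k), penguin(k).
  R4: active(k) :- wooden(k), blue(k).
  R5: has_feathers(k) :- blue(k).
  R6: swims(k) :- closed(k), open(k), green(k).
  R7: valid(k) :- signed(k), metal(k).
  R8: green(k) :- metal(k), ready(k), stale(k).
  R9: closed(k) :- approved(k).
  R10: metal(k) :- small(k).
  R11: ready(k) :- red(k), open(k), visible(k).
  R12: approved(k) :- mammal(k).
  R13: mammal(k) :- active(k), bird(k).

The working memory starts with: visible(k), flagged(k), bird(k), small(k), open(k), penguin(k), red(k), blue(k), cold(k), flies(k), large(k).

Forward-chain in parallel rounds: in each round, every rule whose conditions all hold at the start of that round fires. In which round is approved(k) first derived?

4

Round 1 fires R2, R3, R5, R10, R11, giving stale(k), wooden(k), has_feathers(k), metal(k), ready(k).
Round 2 fires R4, R8, giving active(k), green(k).
Round 3 fires R13, giving mammal(k).
Round 4 fires R12, giving approved(k).
approved(k) first appears in round 4.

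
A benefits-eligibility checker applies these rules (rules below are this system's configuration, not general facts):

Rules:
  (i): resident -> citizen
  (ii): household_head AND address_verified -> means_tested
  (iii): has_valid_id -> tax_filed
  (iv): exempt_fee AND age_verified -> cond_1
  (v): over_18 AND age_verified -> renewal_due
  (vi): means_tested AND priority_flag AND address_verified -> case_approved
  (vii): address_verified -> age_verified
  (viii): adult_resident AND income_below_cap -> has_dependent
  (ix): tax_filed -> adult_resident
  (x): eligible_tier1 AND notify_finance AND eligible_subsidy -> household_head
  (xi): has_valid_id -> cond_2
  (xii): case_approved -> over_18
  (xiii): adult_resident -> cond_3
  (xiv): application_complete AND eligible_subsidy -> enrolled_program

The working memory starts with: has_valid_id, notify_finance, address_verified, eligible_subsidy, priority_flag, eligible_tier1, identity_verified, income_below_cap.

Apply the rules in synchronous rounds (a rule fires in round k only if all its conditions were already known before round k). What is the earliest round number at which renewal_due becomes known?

Round 1 — (iii), (vii), (x), (xi), derive tax_filed, age_verified, household_head, cond_2.
Round 2 — (ii), (ix), derive means_tested, adult_resident.
Round 3 — (vi), (viii), (xiii), derive case_approved, has_dependent, cond_3.
Round 4 — (xii), derive over_18.
Round 5 — (v), derive renewal_due.
renewal_due first appears in round 5.

5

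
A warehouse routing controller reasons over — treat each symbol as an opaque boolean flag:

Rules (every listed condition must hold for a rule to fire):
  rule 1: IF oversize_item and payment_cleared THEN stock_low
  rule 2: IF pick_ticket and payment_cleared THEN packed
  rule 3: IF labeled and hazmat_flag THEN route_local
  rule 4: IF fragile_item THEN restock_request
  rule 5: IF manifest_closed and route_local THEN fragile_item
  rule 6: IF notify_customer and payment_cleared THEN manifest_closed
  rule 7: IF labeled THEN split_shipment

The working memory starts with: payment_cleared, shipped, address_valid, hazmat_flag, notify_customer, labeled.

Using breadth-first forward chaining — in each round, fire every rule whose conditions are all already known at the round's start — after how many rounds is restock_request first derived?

Round 1 fires rule 3, rule 6, rule 7, giving route_local, manifest_closed, split_shipment.
Round 2 fires rule 5, giving fragile_item.
Round 3 fires rule 4, giving restock_request.
restock_request first appears in round 3.

3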